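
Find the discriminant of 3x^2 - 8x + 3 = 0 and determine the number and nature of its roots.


For ax^2 + bx + c = 0, discriminant D = b^2 - 4ac
Here a = 3, b = -8, c = 3
D = (-8)^2 - 4(3)(3) = 64 - 36 = 28

D = 28 > 0 but not a perfect square
The equation has 2 distinct real irrational roots.

Discriminant = 28, 2 distinct real irrational roots


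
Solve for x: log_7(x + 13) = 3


Convert to exponential form: x + 13 = 7^3 = 343
x = 343 - 13 = 330
Check: log_7(330 + 13) = log_7(343) = log_7(343) = 3 ✓

x = 330


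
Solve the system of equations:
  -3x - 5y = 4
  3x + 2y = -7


Using Cramer's rule:
Determinant D = (-3)(2) - (3)(-5) = -6 + 15 = 9
Dx = (4)(2) - (-7)(-5) = 8 - 35 = -27
Dy = (-3)(-7) - (3)(4) = 21 - 12 = 9
x = Dx/D = -27/9 = -3
y = Dy/D = 9/9 = 1

x = -3, y = 1


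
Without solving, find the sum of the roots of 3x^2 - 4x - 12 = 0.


By Vieta's formulas for ax^2 + bx + c = 0:
  Sum of roots = -b/a
  Product of roots = c/a

Here a = 3, b = -4, c = -12
Sum = -(-4)/3 = 4/3
Product = -12/3 = -4

Sum = 4/3


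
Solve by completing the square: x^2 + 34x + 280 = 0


Start: x^2 + 34x + 280 = 0
Move constant: x^2 + 34x = -280
Half of 34 is 17, squared is 289
Add 289 to both sides: x^2 + 34x + 289 = 9
(x + 17)^2 = 9
x + 17 = ±3
x = -17 + 3 = -14 or x = -17 - 3 = -20

x = -20, x = -14


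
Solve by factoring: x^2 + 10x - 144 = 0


We need two numbers that multiply to -144 and add to 10.
Those numbers are 18 and -8 (since 18 * (-8) = -144 and 18 + (-8) = 10).
So x^2 + 10x - 144 = (x + 18)(x - 8) = 0
Setting each factor to zero: x = -18 or x = 8

x = -18, x = 8


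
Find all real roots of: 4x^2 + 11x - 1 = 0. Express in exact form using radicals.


Using the quadratic formula: x = (-b ± sqrt(b^2 - 4ac)) / (2a)
Here a = 4, b = 11, c = -1
Discriminant = b^2 - 4ac = 11^2 - 4(4)(-1) = 121 + 16 = 137
Since discriminant = 137 > 0, there are two real roots.
x = (-11 ± sqrt(137)) / 8
Numerically: x ≈ 0.0881 or x ≈ -2.8381

x = (-11 + sqrt(137)) / 8 or x = (-11 - sqrt(137)) / 8


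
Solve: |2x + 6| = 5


An absolute value equation |expr| = 5 gives two cases:
Case 1: 2x + 6 = 5
  2x = -1, so x = -1/2
Case 2: 2x + 6 = -5
  2x = -11, so x = -11/2

x = -11/2, x = -1/2


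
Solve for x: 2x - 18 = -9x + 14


Starting with: 2x - 18 = -9x + 14
Move all x terms to left: (2 + 9)x = 14 + 18
Simplify: 11x = 32
Divide both sides by 11: x = 32/11

x = 32/11


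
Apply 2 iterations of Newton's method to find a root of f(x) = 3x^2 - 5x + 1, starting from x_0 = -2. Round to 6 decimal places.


Newton's method: x_(n+1) = x_n - f(x_n)/f'(x_n)
f(x) = 3x^2 - 5x + 1
f'(x) = 6x - 5

Iteration 1:
  f(-2.000000) = 23.000000
  f'(-2.000000) = -17.000000
  x_1 = -2.000000 - (23.000000)/(-17.000000) = -0.647059

Iteration 2:
  f(-0.647059) = 5.491349
  f'(-0.647059) = -8.882353
  x_2 = -0.647059 - (5.491349)/(-8.882353) = -0.028827

x_2 = -0.028827


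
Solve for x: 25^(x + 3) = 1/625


Express both sides with the same base.
1/625 = 25^(-2)
Since the bases match, equate exponents: x + 3 = -2
So x = -2 - (3) = -5

x = -5


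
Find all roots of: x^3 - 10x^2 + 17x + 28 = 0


Let p(x) = x^3 - 10x^2 + 17x + 28. By the rational root theorem (leading coefficient 1), any rational root is an integer divisor of 28: try ±1, ±2, ... in turn.
Test x = 1: value = 36 ≠ 0.
Test x = -1: value = 0 ✓, so (x + 1) is a factor.
Synthetic division by (x + 1): bring down 1; 1(-1) - 10 = -11; (-11)(-1) + 17 = 28; 28(-1) + 28 = 0 → quotient x^2 - 11x + 28, remainder 0.
Solve the quadratic x^2 - 11x + 28 = 0: discriminant = (-11)^2 - 4(1)(28) = 121 - 112 = 9.
sqrt(9) = 3, so x = (11 ± 3)/2: x = 7 or x = 4.
Collecting all roots found:

x = -1, x = 4, x = 7


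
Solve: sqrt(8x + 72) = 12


Square both sides: 8x + 72 = 12^2 = 144
8x = 144 - 72 = 72
x = 9
Check: sqrt(8*9 + 72) = sqrt(144) = 12 ✓

x = 9


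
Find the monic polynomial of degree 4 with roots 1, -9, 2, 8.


A monic polynomial with roots 1, -9, 2, 8 is:
p(x) = (x - 1)(x + 9)(x - 2)(x - 8)
After multiplying by (x - 1): x - 1
After multiplying by (x + 9): x^2 + 8x - 9
After multiplying by (x - 2): x^3 + 6x^2 - 25x + 18
After multiplying by (x - 8): x^4 - 2x^3 - 73x^2 + 218x - 144

x^4 - 2x^3 - 73x^2 + 218x - 144


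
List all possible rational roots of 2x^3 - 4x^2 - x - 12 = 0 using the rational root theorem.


Rational root theorem: possible roots are ±p/q where:
  p divides the constant term (-12): p ∈ {1, 2, 3, 4, 6, 12}
  q divides the leading coefficient (2): q ∈ {1, 2}

All possible rational roots: -12, -6, -4, -3, -2, -3/2, -1, -1/2, 1/2, 1, 3/2, 2, 3, 4, 6, 12

-12, -6, -4, -3, -2, -3/2, -1, -1/2, 1/2, 1, 3/2, 2, 3, 4, 6, 12


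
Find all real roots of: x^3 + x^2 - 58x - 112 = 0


Let p(x) = x^3 + x^2 - 58x - 112. By the rational root theorem (leading coefficient 1), any rational root is an integer divisor of 112: try ±1, ±2, ... in turn.
Test x = 1: value = -168 ≠ 0.
Test x = -1: value = -54 ≠ 0.
Test x = 2: value = -216 ≠ 0.
Test x = -2: value = 0 ✓, so (x + 2) is a factor.
Synthetic division by (x + 2): bring down 1; 1(-2) + 1 = -1; (-1)(-2) - 58 = -56; (-56)(-2) - 112 = 0 → quotient x^2 - x - 56, remainder 0.
Solve the quadratic x^2 - x - 56 = 0: discriminant = (-1)^2 - 4(1)(-56) = 1 + 224 = 225.
sqrt(225) = 15, so x = (1 ± 15)/2: x = 8 or x = -7.

x = -7, x = -2, x = 8


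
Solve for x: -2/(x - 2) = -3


Multiply both sides by (x - 2): -2 = -3(x - 2)
Distribute: -2 = -3x + 6
-3x = -2 - 6 = -8
x = 8/3

x = 8/3


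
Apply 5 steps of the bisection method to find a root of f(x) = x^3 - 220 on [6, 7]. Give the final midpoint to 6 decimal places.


f(x) = x^3 - 220
f(6) = -4 < 0
f(7) = 123 > 0

Step 1: midpoint = (6.000000 + 7.000000)/2 = 6.500000
  f(6.500000) = 54.625000
  f(mid) > 0, so root is in [6.000000, 6.500000]

Step 2: midpoint = (6.000000 + 6.500000)/2 = 6.250000
  f(6.250000) = 24.140625
  f(mid) > 0, so root is in [6.000000, 6.250000]

Step 3: midpoint = (6.000000 + 6.250000)/2 = 6.125000
  f(6.125000) = 9.783203
  f(mid) > 0, so root is in [6.000000, 6.125000]

Step 4: midpoint = (6.000000 + 6.125000)/2 = 6.062500
  f(6.062500) = 2.820557
  f(mid) > 0, so root is in [6.000000, 6.062500]

Step 5: midpoint = (6.000000 + 6.062500)/2 = 6.031250
  f(6.031250) = -0.607391
  f(mid) < 0, so root is in [6.031250, 6.062500]

midpoint = 6.031250


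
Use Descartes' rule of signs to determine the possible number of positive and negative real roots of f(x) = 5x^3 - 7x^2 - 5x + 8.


Descartes' rule of signs:

For positive roots, count sign changes in f(x) = 5x^3 - 7x^2 - 5x + 8:
Signs of coefficients: +, -, -, +
Number of sign changes: 2
Possible positive real roots: 2, 0

For negative roots, examine f(-x) = -5x^3 - 7x^2 + 5x + 8:
Signs of coefficients: -, -, +, +
Number of sign changes: 1
Possible negative real roots: 1

Positive roots: 2 or 0; Negative roots: 1


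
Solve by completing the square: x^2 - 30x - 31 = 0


Start: x^2 - 30x - 31 = 0
Move constant: x^2 - 30x = 31
Half of -30 is -15, squared is 225
Add 225 to both sides: x^2 - 30x + 225 = 256
(x - 15)^2 = 256
x - 15 = ±16
x = 15 + 16 = 31 or x = 15 - 16 = -1

x = -1, x = 31


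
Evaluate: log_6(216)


We need the exponent such that 6^? = 216
6^3 = 216
Therefore log_6(216) = 3

3


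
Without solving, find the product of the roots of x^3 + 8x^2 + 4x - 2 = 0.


By Vieta's formulas for x^3 + bx^2 + cx + d = 0:
  r1 + r2 + r3 = -b/a = -8
  r1*r2 + r1*r3 + r2*r3 = c/a = 4
  r1*r2*r3 = -d/a = 2


Product = 2


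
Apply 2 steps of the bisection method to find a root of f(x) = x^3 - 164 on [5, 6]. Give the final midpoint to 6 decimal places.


f(x) = x^3 - 164
f(5) = -39 < 0
f(6) = 52 > 0

Step 1: midpoint = (5.000000 + 6.000000)/2 = 5.500000
  f(5.500000) = 2.375000
  f(mid) > 0, so root is in [5.000000, 5.500000]

Step 2: midpoint = (5.000000 + 5.500000)/2 = 5.250000
  f(5.250000) = -19.296875
  f(mid) < 0, so root is in [5.250000, 5.500000]

midpoint = 5.250000


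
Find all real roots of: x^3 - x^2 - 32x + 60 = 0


Let p(x) = x^3 - x^2 - 32x + 60. By the rational root theorem (leading coefficient 1), any rational root is an integer divisor of 60: try ±1, ±2, ... in turn.
Test x = 1: value = 28 ≠ 0.
Test x = -1: value = 90 ≠ 0.
Test x = 2: value = 0 ✓, so (x - 2) is a factor.
Synthetic division by (x - 2): bring down 1; 1(2) - 1 = 1; 1(2) - 32 = -30; (-30)(2) + 60 = 0 → quotient x^2 + x - 30, remainder 0.
Solve the quadratic x^2 + x - 30 = 0: discriminant = 1^2 - 4(1)(-30) = 1 + 120 = 121.
sqrt(121) = 11, so x = (-1 ± 11)/2: x = 5 or x = -6.

x = -6, x = 2, x = 5


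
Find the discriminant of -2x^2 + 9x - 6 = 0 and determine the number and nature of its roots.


For ax^2 + bx + c = 0, discriminant D = b^2 - 4ac
Here a = -2, b = 9, c = -6
D = (9)^2 - 4(-2)(-6) = 81 - 48 = 33

D = 33 > 0 but not a perfect square
The equation has 2 distinct real irrational roots.

Discriminant = 33, 2 distinct real irrational roots


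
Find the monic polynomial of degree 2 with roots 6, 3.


A monic polynomial with roots 6, 3 is:
p(x) = (x - 6)(x - 3)
After multiplying by (x - 6): x - 6
After multiplying by (x - 3): x^2 - 9x + 18

x^2 - 9x + 18


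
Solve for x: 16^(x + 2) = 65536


Express both sides with the same base.
65536 = 16^4
Since the bases match, equate exponents: x + 2 = 4
So x = 4 - (2) = 2

x = 2


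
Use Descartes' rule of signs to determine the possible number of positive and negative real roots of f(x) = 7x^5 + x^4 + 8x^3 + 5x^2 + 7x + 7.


Descartes' rule of signs:

For positive roots, count sign changes in f(x) = 7x^5 + x^4 + 8x^3 + 5x^2 + 7x + 7:
Signs of coefficients: +, +, +, +, +, +
Number of sign changes: 0
Possible positive real roots: 0

For negative roots, examine f(-x) = -7x^5 + x^4 - 8x^3 + 5x^2 - 7x + 7:
Signs of coefficients: -, +, -, +, -, +
Number of sign changes: 5
Possible negative real roots: 5, 3, 1

Positive roots: 0; Negative roots: 5 or 3 or 1


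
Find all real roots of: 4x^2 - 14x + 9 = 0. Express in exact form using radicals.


Using the quadratic formula: x = (-b ± sqrt(b^2 - 4ac)) / (2a)
Here a = 4, b = -14, c = 9
Discriminant = b^2 - 4ac = (-14)^2 - 4(4)(9) = 196 - 144 = 52
Since discriminant = 52 > 0, there are two real roots.
x = (14 ± 2*sqrt(13)) / 8
Simplifying: x = (7 ± sqrt(13)) / 4
Numerically: x ≈ 2.6514 or x ≈ 0.8486

x = (7 + sqrt(13)) / 4 or x = (7 - sqrt(13)) / 4


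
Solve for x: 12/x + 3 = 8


Subtract 3 from both sides: 12/x = 5
Multiply both sides by x: 12 = 5 * x
Divide by 5: x = 12/5

x = 12/5


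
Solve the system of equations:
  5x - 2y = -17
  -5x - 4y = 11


Using Cramer's rule:
Determinant D = (5)(-4) - (-5)(-2) = -20 - 10 = -30
Dx = (-17)(-4) - (11)(-2) = 68 + 22 = 90
Dy = (5)(11) - (-5)(-17) = 55 - 85 = -30
x = Dx/D = 90/-30 = -3
y = Dy/D = -30/-30 = 1

x = -3, y = 1


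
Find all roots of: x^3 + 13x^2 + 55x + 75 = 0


Let p(x) = x^3 + 13x^2 + 55x + 75. By the rational root theorem (leading coefficient 1), any rational root is an integer divisor of 75: try ±1, ±2, ... in turn.
Test x = 1: value = 144 ≠ 0.
Test x = -1: value = 32 ≠ 0.
Test x = 3: value = 384 ≠ 0.
Test x = -3: value = 0 ✓, so (x + 3) is a factor.
Synthetic division by (x + 3): bring down 1; 1(-3) + 13 = 10; 10(-3) + 55 = 25; 25(-3) + 75 = 0 → quotient x^2 + 10x + 25, remainder 0.
Solve the quadratic x^2 + 10x + 25 = 0: discriminant = 10^2 - 4(1)(25) = 100 - 100 = 0.
Discriminant = 0, so a double root: x = -10/2 = -5.
Collecting all roots found:

x = -5 (multiplicity 2), x = -3


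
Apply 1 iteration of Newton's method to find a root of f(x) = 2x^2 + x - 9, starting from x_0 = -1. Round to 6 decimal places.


Newton's method: x_(n+1) = x_n - f(x_n)/f'(x_n)
f(x) = 2x^2 + x - 9
f'(x) = 4x + 1

Iteration 1:
  f(-1.000000) = -8.000000
  f'(-1.000000) = -3.000000
  x_1 = -1.000000 - (-8.000000)/(-3.000000) = -3.666667

x_1 = -3.666667


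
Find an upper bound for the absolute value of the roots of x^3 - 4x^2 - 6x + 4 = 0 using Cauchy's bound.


Cauchy's bound: all roots r satisfy |r| <= 1 + max(|a_i/a_n|) for i = 0,...,n-1
where a_n is the leading coefficient.

Coefficients: [1, -4, -6, 4]
Leading coefficient a_n = 1
Ratios |a_i/a_n|: 4, 6, 4
Maximum ratio: 6
Cauchy's bound: |r| <= 1 + 6 = 7

Upper bound = 7


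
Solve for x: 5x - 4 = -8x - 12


Starting with: 5x - 4 = -8x - 12
Move all x terms to left: (5 + 8)x = -12 + 4
Simplify: 13x = -8
Divide both sides by 13: x = -8/13

x = -8/13


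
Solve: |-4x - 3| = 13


An absolute value equation |expr| = 13 gives two cases:
Case 1: -4x - 3 = 13
  -4x = 16, so x = -4
Case 2: -4x - 3 = -13
  -4x = -10, so x = 5/2

x = -4, x = 5/2


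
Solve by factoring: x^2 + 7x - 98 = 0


We need two numbers that multiply to -98 and add to 7.
Those numbers are -7 and 14 (since (-7) * 14 = -98 and (-7) + 14 = 7).
So x^2 + 7x - 98 = (x - 7)(x + 14) = 0
Setting each factor to zero: x = 7 or x = -14

x = -14, x = 7


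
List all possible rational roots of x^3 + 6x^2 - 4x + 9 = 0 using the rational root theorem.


Rational root theorem: possible roots are ±p/q where:
  p divides the constant term (9): p ∈ {1, 3, 9}
  q divides the leading coefficient (1): q ∈ {1}

All possible rational roots: -9, -3, -1, 1, 3, 9

-9, -3, -1, 1, 3, 9


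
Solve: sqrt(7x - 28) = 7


Square both sides: 7x - 28 = 7^2 = 49
7x = 49 + 28 = 77
x = 11
Check: sqrt(7*11 - 28) = sqrt(49) = 7 ✓

x = 11


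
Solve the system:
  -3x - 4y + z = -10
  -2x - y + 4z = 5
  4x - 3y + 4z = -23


Using Cramer's rule. Expand each determinant along the first row.
D  = (-3)*[(-1)*4 - 4*(-3)] - (-4)*[(-2)*4 - 4*4] + 1*[(-2)*(-3) - (-1)*4]
  = (-3)*(8) - (-4)*(-24) + 1*(10) = -110
Dx = (-10)*[(-1)*4 - 4*(-3)] - (-4)*[5*4 - 4*(-23)] + 1*[5*(-3) - (-1)*(-23)]
  = (-10)*(8) - (-4)*(112) + 1*(-38) = 330
Dy = (-3)*[5*4 - 4*(-23)] - (-10)*[(-2)*4 - 4*4] + 1*[(-2)*(-23) - 5*4]
  = (-3)*(112) - (-10)*(-24) + 1*(26) = -550
Dz = (-3)*[(-1)*(-23) - 5*(-3)] - (-4)*[(-2)*(-23) - 5*4] + (-10)*[(-2)*(-3) - (-1)*4]
  = (-3)*(38) - (-4)*(26) + (-10)*(10) = -110
x = Dx/D = 330/-110 = -3, y = Dy/D = -550/-110 = 5, z = Dz/D = -110/-110 = 1
Check eq1: (-3)(-3) + (-4)(5) + (1)(1) = -10 = -10 ✓
Check eq2: (-2)(-3) + (-1)(5) + (4)(1) = 5 = 5 ✓
Check eq3: (4)(-3) + (-3)(5) + (4)(1) = -23 = -23 ✓

x = -3, y = 5, z = 1


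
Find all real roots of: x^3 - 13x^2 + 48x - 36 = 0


Let p(x) = x^3 - 13x^2 + 48x - 36. By the rational root theorem (leading coefficient 1), any rational root is an integer divisor of 36: try ±1, ±2, ... in turn.
Test x = 1: value = 0 ✓, so (x - 1) is a factor.
Synthetic division by (x - 1): bring down 1; 1(1) - 13 = -12; (-12)(1) + 48 = 36; 36(1) - 36 = 0 → quotient x^2 - 12x + 36, remainder 0.
Solve the quadratic x^2 - 12x + 36 = 0: discriminant = (-12)^2 - 4(1)(36) = 144 - 144 = 0.
Discriminant = 0, so a double root: x = 12/2 = 6.

x = 1, x = 6 (multiplicity 2)


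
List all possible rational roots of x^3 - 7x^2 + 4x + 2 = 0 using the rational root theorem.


Rational root theorem: possible roots are ±p/q where:
  p divides the constant term (2): p ∈ {1, 2}
  q divides the leading coefficient (1): q ∈ {1}

All possible rational roots: -2, -1, 1, 2

-2, -1, 1, 2


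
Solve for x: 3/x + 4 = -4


Subtract 4 from both sides: 3/x = -8
Multiply both sides by x: 3 = -8 * x
Divide by -8: x = -3/8

x = -3/8


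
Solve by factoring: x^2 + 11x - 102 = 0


We need two numbers that multiply to -102 and add to 11.
Those numbers are -6 and 17 (since (-6) * 17 = -102 and (-6) + 17 = 11).
So x^2 + 11x - 102 = (x - 6)(x + 17) = 0
Setting each factor to zero: x = 6 or x = -17

x = -17, x = 6


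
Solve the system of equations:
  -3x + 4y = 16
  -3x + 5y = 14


Using Cramer's rule:
Determinant D = (-3)(5) - (-3)(4) = -15 + 12 = -3
Dx = (16)(5) - (14)(4) = 80 - 56 = 24
Dy = (-3)(14) - (-3)(16) = -42 + 48 = 6
x = Dx/D = 24/-3 = -8
y = Dy/D = 6/-3 = -2

x = -8, y = -2


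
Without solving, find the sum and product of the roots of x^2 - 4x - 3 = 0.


By Vieta's formulas for ax^2 + bx + c = 0:
  Sum of roots = -b/a
  Product of roots = c/a

Here a = 1, b = -4, c = -3
Sum = -(-4)/1 = 4
Product = -3/1 = -3

Sum = 4, Product = -3


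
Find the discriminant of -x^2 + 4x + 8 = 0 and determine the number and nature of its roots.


For ax^2 + bx + c = 0, discriminant D = b^2 - 4ac
Here a = -1, b = 4, c = 8
D = (4)^2 - 4(-1)(8) = 16 + 32 = 48

D = 48 > 0 but not a perfect square
The equation has 2 distinct real irrational roots.

Discriminant = 48, 2 distinct real irrational roots


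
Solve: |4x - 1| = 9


An absolute value equation |expr| = 9 gives two cases:
Case 1: 4x - 1 = 9
  4x = 10, so x = 5/2
Case 2: 4x - 1 = -9
  4x = -8, so x = -2

x = -2, x = 5/2


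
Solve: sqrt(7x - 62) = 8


Square both sides: 7x - 62 = 8^2 = 64
7x = 64 + 62 = 126
x = 18
Check: sqrt(7*18 - 62) = sqrt(64) = 8 ✓

x = 18


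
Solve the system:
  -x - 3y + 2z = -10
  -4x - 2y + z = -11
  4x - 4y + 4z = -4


Using Cramer's rule. Expand each determinant along the first row.
D  = (-1)*[(-2)*4 - 1*(-4)] - (-3)*[(-4)*4 - 1*4] + 2*[(-4)*(-4) - (-2)*4]
  = (-1)*(-4) - (-3)*(-20) + 2*(24) = -8
Dx = (-10)*[(-2)*4 - 1*(-4)] - (-3)*[(-11)*4 - 1*(-4)] + 2*[(-11)*(-4) - (-2)*(-4)]
  = (-10)*(-4) - (-3)*(-40) + 2*(36) = -8
Dy = (-1)*[(-11)*4 - 1*(-4)] - (-10)*[(-4)*4 - 1*4] + 2*[(-4)*(-4) - (-11)*4]
  = (-1)*(-40) - (-10)*(-20) + 2*(60) = -40
Dz = (-1)*[(-2)*(-4) - (-11)*(-4)] - (-3)*[(-4)*(-4) - (-11)*4] + (-10)*[(-4)*(-4) - (-2)*4]
  = (-1)*(-36) - (-3)*(60) + (-10)*(24) = -24
x = Dx/D = -8/-8 = 1, y = Dy/D = -40/-8 = 5, z = Dz/D = -24/-8 = 3
Check eq1: (-1)(1) + (-3)(5) + (2)(3) = -10 = -10 ✓
Check eq2: (-4)(1) + (-2)(5) + (1)(3) = -11 = -11 ✓
Check eq3: (4)(1) + (-4)(5) + (4)(3) = -4 = -4 ✓

x = 1, y = 5, z = 3


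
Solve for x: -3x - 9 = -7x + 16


Starting with: -3x - 9 = -7x + 16
Move all x terms to left: (-3 + 7)x = 16 + 9
Simplify: 4x = 25
Divide both sides by 4: x = 25/4

x = 25/4


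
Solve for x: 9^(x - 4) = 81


Express both sides with the same base.
81 = 9^2
Since the bases match, equate exponents: x - 4 = 2
So x = 2 - (-4) = 6

x = 6


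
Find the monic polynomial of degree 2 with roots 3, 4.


A monic polynomial with roots 3, 4 is:
p(x) = (x - 3)(x - 4)
After multiplying by (x - 3): x - 3
After multiplying by (x - 4): x^2 - 7x + 12

x^2 - 7x + 12


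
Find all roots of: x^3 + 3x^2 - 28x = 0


The constant term is 0, so x = 0 is a root. Factor out x:
  x^2 + 3x - 28 = 0
Solve the quadratic x^2 + 3x - 28 = 0: discriminant = 3^2 - 4(1)(-28) = 9 + 112 = 121.
sqrt(121) = 11, so x = (-3 ± 11)/2: x = 4 or x = -7.
Collecting all roots found:

x = -7, x = 0, x = 4


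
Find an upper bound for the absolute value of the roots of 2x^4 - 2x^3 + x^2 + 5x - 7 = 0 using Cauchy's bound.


Cauchy's bound: all roots r satisfy |r| <= 1 + max(|a_i/a_n|) for i = 0,...,n-1
where a_n is the leading coefficient.

Coefficients: [2, -2, 1, 5, -7]
Leading coefficient a_n = 2
Ratios |a_i/a_n|: 1, 1/2, 5/2, 7/2
Maximum ratio: 7/2
Cauchy's bound: |r| <= 1 + 7/2 = 9/2

Upper bound = 9/2


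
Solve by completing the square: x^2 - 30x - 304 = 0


Start: x^2 - 30x - 304 = 0
Move constant: x^2 - 30x = 304
Half of -30 is -15, squared is 225
Add 225 to both sides: x^2 - 30x + 225 = 529
(x - 15)^2 = 529
x - 15 = ±23
x = 15 + 23 = 38 or x = 15 - 23 = -8

x = -8, x = 38


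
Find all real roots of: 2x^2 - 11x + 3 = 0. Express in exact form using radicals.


Using the quadratic formula: x = (-b ± sqrt(b^2 - 4ac)) / (2a)
Here a = 2, b = -11, c = 3
Discriminant = b^2 - 4ac = (-11)^2 - 4(2)(3) = 121 - 24 = 97
Since discriminant = 97 > 0, there are two real roots.
x = (11 ± sqrt(97)) / 4
Numerically: x ≈ 5.2122 or x ≈ 0.2878

x = (11 + sqrt(97)) / 4 or x = (11 - sqrt(97)) / 4


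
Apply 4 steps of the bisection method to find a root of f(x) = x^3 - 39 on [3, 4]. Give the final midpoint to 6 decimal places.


f(x) = x^3 - 39
f(3) = -12 < 0
f(4) = 25 > 0

Step 1: midpoint = (3.000000 + 4.000000)/2 = 3.500000
  f(3.500000) = 3.875000
  f(mid) > 0, so root is in [3.000000, 3.500000]

Step 2: midpoint = (3.000000 + 3.500000)/2 = 3.250000
  f(3.250000) = -4.671875
  f(mid) < 0, so root is in [3.250000, 3.500000]

Step 3: midpoint = (3.250000 + 3.500000)/2 = 3.375000
  f(3.375000) = -0.556641
  f(mid) < 0, so root is in [3.375000, 3.500000]

Step 4: midpoint = (3.375000 + 3.500000)/2 = 3.437500
  f(3.437500) = 1.618896
  f(mid) > 0, so root is in [3.375000, 3.437500]

midpoint = 3.437500


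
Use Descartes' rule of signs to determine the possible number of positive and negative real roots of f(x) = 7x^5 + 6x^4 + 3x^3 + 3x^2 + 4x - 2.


Descartes' rule of signs:

For positive roots, count sign changes in f(x) = 7x^5 + 6x^4 + 3x^3 + 3x^2 + 4x - 2:
Signs of coefficients: +, +, +, +, +, -
Number of sign changes: 1
Possible positive real roots: 1

For negative roots, examine f(-x) = -7x^5 + 6x^4 - 3x^3 + 3x^2 - 4x - 2:
Signs of coefficients: -, +, -, +, -, -
Number of sign changes: 4
Possible negative real roots: 4, 2, 0

Positive roots: 1; Negative roots: 4 or 2 or 0


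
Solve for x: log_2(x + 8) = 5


Convert to exponential form: x + 8 = 2^5 = 32
x = 32 - 8 = 24
Check: log_2(24 + 8) = log_2(32) = log_2(32) = 5 ✓

x = 24


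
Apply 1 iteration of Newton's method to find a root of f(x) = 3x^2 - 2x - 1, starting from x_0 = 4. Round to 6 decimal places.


Newton's method: x_(n+1) = x_n - f(x_n)/f'(x_n)
f(x) = 3x^2 - 2x - 1
f'(x) = 6x - 2

Iteration 1:
  f(4.000000) = 39.000000
  f'(4.000000) = 22.000000
  x_1 = 4.000000 - (39.000000)/(22.000000) = 2.227273

x_1 = 2.227273


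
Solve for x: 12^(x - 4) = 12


Express both sides with the same base.
12 = 12^1
Since the bases match, equate exponents: x - 4 = 1
So x = 1 - (-4) = 5

x = 5


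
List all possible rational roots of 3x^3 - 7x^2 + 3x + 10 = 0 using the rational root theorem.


Rational root theorem: possible roots are ±p/q where:
  p divides the constant term (10): p ∈ {1, 2, 5, 10}
  q divides the leading coefficient (3): q ∈ {1, 3}

All possible rational roots: -10, -5, -10/3, -2, -5/3, -1, -2/3, -1/3, 1/3, 2/3, 1, 5/3, 2, 10/3, 5, 10

-10, -5, -10/3, -2, -5/3, -1, -2/3, -1/3, 1/3, 2/3, 1, 5/3, 2, 10/3, 5, 10


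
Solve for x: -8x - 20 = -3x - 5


Starting with: -8x - 20 = -3x - 5
Move all x terms to left: (-8 + 3)x = -5 + 20
Simplify: -5x = 15
Divide both sides by -5: x = -3

x = -3


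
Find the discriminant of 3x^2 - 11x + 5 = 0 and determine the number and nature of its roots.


For ax^2 + bx + c = 0, discriminant D = b^2 - 4ac
Here a = 3, b = -11, c = 5
D = (-11)^2 - 4(3)(5) = 121 - 60 = 61

D = 61 > 0 but not a perfect square
The equation has 2 distinct real irrational roots.

Discriminant = 61, 2 distinct real irrational roots


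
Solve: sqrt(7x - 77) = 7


Square both sides: 7x - 77 = 7^2 = 49
7x = 49 + 77 = 126
x = 18
Check: sqrt(7*18 - 77) = sqrt(49) = 7 ✓

x = 18


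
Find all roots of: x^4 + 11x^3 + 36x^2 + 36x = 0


The constant term is 0, so x = 0 is a root. Factor out x:
  x^3 + 11x^2 + 36x + 36 = 0
Let p(x) = x^3 + 11x^2 + 36x + 36. By the rational root theorem (leading coefficient 1), any rational root is an integer divisor of 36: try ±1, ±2, ... in turn.
Test x = 1: value = 84 ≠ 0.
Test x = -1: value = 10 ≠ 0.
Test x = 2: value = 160 ≠ 0.
Test x = -2: value = 0 ✓, so (x + 2) is a factor.
Synthetic division by (x + 2): bring down 1; 1(-2) + 11 = 9; 9(-2) + 36 = 18; 18(-2) + 36 = 0 → quotient x^2 + 9x + 18, remainder 0.
Solve the quadratic x^2 + 9x + 18 = 0: discriminant = 9^2 - 4(1)(18) = 81 - 72 = 9.
sqrt(9) = 3, so x = (-9 ± 3)/2: x = -3 or x = -6.
Collecting all roots found:

x = -6, x = -3, x = -2, x = 0


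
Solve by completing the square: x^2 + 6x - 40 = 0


Start: x^2 + 6x - 40 = 0
Move constant: x^2 + 6x = 40
Half of 6 is 3, squared is 9
Add 9 to both sides: x^2 + 6x + 9 = 49
(x + 3)^2 = 49
x + 3 = ±7
x = -3 + 7 = 4 or x = -3 - 7 = -10

x = -10, x = 4


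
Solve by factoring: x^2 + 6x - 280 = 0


We need two numbers that multiply to -280 and add to 6.
Those numbers are -14 and 20 (since (-14) * 20 = -280 and (-14) + 20 = 6).
So x^2 + 6x - 280 = (x - 14)(x + 20) = 0
Setting each factor to zero: x = 14 or x = -20

x = -20, x = 14


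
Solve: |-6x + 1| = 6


An absolute value equation |expr| = 6 gives two cases:
Case 1: -6x + 1 = 6
  -6x = 5, so x = -5/6
Case 2: -6x + 1 = -6
  -6x = -7, so x = 7/6

x = -5/6, x = 7/6


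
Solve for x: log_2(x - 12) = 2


Convert to exponential form: x - 12 = 2^2 = 4
x = 4 + 12 = 16
Check: log_2(16 - 12) = log_2(4) = log_2(4) = 2 ✓

x = 16


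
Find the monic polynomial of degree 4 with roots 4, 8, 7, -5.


A monic polynomial with roots 4, 8, 7, -5 is:
p(x) = (x - 4)(x - 8)(x - 7)(x + 5)
After multiplying by (x - 4): x - 4
After multiplying by (x - 8): x^2 - 12x + 32
After multiplying by (x - 7): x^3 - 19x^2 + 116x - 224
After multiplying by (x + 5): x^4 - 14x^3 + 21x^2 + 356x - 1120

x^4 - 14x^3 + 21x^2 + 356x - 1120


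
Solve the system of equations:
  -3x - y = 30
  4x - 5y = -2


Using Cramer's rule:
Determinant D = (-3)(-5) - (4)(-1) = 15 + 4 = 19
Dx = (30)(-5) - (-2)(-1) = -150 - 2 = -152
Dy = (-3)(-2) - (4)(30) = 6 - 120 = -114
x = Dx/D = -152/19 = -8
y = Dy/D = -114/19 = -6

x = -8, y = -6


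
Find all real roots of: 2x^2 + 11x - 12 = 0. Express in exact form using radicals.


Using the quadratic formula: x = (-b ± sqrt(b^2 - 4ac)) / (2a)
Here a = 2, b = 11, c = -12
Discriminant = b^2 - 4ac = 11^2 - 4(2)(-12) = 121 + 96 = 217
Since discriminant = 217 > 0, there are two real roots.
x = (-11 ± sqrt(217)) / 4
Numerically: x ≈ 0.9327 or x ≈ -6.4327

x = (-11 + sqrt(217)) / 4 or x = (-11 - sqrt(217)) / 4


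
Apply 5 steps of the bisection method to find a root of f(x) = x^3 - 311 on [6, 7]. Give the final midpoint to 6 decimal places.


f(x) = x^3 - 311
f(6) = -95 < 0
f(7) = 32 > 0

Step 1: midpoint = (6.000000 + 7.000000)/2 = 6.500000
  f(6.500000) = -36.375000
  f(mid) < 0, so root is in [6.500000, 7.000000]

Step 2: midpoint = (6.500000 + 7.000000)/2 = 6.750000
  f(6.750000) = -3.453125
  f(mid) < 0, so root is in [6.750000, 7.000000]

Step 3: midpoint = (6.750000 + 7.000000)/2 = 6.875000
  f(6.875000) = 13.951172
  f(mid) > 0, so root is in [6.750000, 6.875000]

Step 4: midpoint = (6.750000 + 6.875000)/2 = 6.812500
  f(6.812500) = 5.169189
  f(mid) > 0, so root is in [6.750000, 6.812500]

Step 5: midpoint = (6.750000 + 6.812500)/2 = 6.781250
  f(6.781250) = 0.838165
  f(mid) > 0, so root is in [6.750000, 6.781250]

midpoint = 6.781250


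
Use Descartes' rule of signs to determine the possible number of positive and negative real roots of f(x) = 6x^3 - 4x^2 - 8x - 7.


Descartes' rule of signs:

For positive roots, count sign changes in f(x) = 6x^3 - 4x^2 - 8x - 7:
Signs of coefficients: +, -, -, -
Number of sign changes: 1
Possible positive real roots: 1

For negative roots, examine f(-x) = -6x^3 - 4x^2 + 8x - 7:
Signs of coefficients: -, -, +, -
Number of sign changes: 2
Possible negative real roots: 2, 0

Positive roots: 1; Negative roots: 2 or 0


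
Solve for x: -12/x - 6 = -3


Subtract -6 from both sides: -12/x = 3
Multiply both sides by x: -12 = 3 * x
Divide by 3: x = -4

x = -4


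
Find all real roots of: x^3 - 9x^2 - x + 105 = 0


Let p(x) = x^3 - 9x^2 - x + 105. By the rational root theorem (leading coefficient 1), any rational root is an integer divisor of 105: try ±1, ±2, ... in turn.
Test x = 1: value = 96 ≠ 0.
Test x = -1: value = 96 ≠ 0.
Test x = 3: value = 48 ≠ 0.
Test x = -3: value = 0 ✓, so (x + 3) is a factor.
Synthetic division by (x + 3): bring down 1; 1(-3) - 9 = -12; (-12)(-3) - 1 = 35; 35(-3) + 105 = 0 → quotient x^2 - 12x + 35, remainder 0.
Solve the quadratic x^2 - 12x + 35 = 0: discriminant = (-12)^2 - 4(1)(35) = 144 - 140 = 4.
sqrt(4) = 2, so x = (12 ± 2)/2: x = 7 or x = 5.

x = -3, x = 5, x = 7


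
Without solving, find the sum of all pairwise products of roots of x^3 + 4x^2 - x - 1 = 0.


By Vieta's formulas for x^3 + bx^2 + cx + d = 0:
  r1 + r2 + r3 = -b/a = -4
  r1*r2 + r1*r3 + r2*r3 = c/a = -1
  r1*r2*r3 = -d/a = 1


Sum of pairwise products = -1


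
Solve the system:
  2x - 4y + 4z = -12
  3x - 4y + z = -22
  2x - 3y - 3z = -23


Using Cramer's rule. Expand each determinant along the first row.
D  = 2*[(-4)*(-3) - 1*(-3)] - (-4)*[3*(-3) - 1*2] + 4*[3*(-3) - (-4)*2]
  = 2*(15) - (-4)*(-11) + 4*(-1) = -18
Dx = (-12)*[(-4)*(-3) - 1*(-3)] - (-4)*[(-22)*(-3) - 1*(-23)] + 4*[(-22)*(-3) - (-4)*(-23)]
  = (-12)*(15) - (-4)*(89) + 4*(-26) = 72
Dy = 2*[(-22)*(-3) - 1*(-23)] - (-12)*[3*(-3) - 1*2] + 4*[3*(-23) - (-22)*2]
  = 2*(89) - (-12)*(-11) + 4*(-25) = -54
Dz = 2*[(-4)*(-23) - (-22)*(-3)] - (-4)*[3*(-23) - (-22)*2] + (-12)*[3*(-3) - (-4)*2]
  = 2*(26) - (-4)*(-25) + (-12)*(-1) = -36
x = Dx/D = 72/-18 = -4, y = Dy/D = -54/-18 = 3, z = Dz/D = -36/-18 = 2
Check eq1: (2)(-4) + (-4)(3) + (4)(2) = -12 = -12 ✓
Check eq2: (3)(-4) + (-4)(3) + (1)(2) = -22 = -22 ✓
Check eq3: (2)(-4) + (-3)(3) + (-3)(2) = -23 = -23 ✓

x = -4, y = 3, z = 2


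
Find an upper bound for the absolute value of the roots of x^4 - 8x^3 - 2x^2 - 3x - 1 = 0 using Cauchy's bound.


Cauchy's bound: all roots r satisfy |r| <= 1 + max(|a_i/a_n|) for i = 0,...,n-1
where a_n is the leading coefficient.

Coefficients: [1, -8, -2, -3, -1]
Leading coefficient a_n = 1
Ratios |a_i/a_n|: 8, 2, 3, 1
Maximum ratio: 8
Cauchy's bound: |r| <= 1 + 8 = 9

Upper bound = 9


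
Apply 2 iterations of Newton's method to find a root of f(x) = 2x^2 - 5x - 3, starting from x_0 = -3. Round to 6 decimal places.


Newton's method: x_(n+1) = x_n - f(x_n)/f'(x_n)
f(x) = 2x^2 - 5x - 3
f'(x) = 4x - 5

Iteration 1:
  f(-3.000000) = 30.000000
  f'(-3.000000) = -17.000000
  x_1 = -3.000000 - (30.000000)/(-17.000000) = -1.235294

Iteration 2:
  f(-1.235294) = 6.228374
  f'(-1.235294) = -9.941176
  x_2 = -1.235294 - (6.228374)/(-9.941176) = -0.608771

x_2 = -0.608771


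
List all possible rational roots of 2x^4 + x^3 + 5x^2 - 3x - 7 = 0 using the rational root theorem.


Rational root theorem: possible roots are ±p/q where:
  p divides the constant term (-7): p ∈ {1, 7}
  q divides the leading coefficient (2): q ∈ {1, 2}

All possible rational roots: -7, -7/2, -1, -1/2, 1/2, 1, 7/2, 7

-7, -7/2, -1, -1/2, 1/2, 1, 7/2, 7


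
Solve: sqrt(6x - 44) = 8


Square both sides: 6x - 44 = 8^2 = 64
6x = 64 + 44 = 108
x = 18
Check: sqrt(6*18 - 44) = sqrt(64) = 8 ✓

x = 18


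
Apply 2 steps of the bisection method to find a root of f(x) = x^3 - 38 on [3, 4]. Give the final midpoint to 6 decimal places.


f(x) = x^3 - 38
f(3) = -11 < 0
f(4) = 26 > 0

Step 1: midpoint = (3.000000 + 4.000000)/2 = 3.500000
  f(3.500000) = 4.875000
  f(mid) > 0, so root is in [3.000000, 3.500000]

Step 2: midpoint = (3.000000 + 3.500000)/2 = 3.250000
  f(3.250000) = -3.671875
  f(mid) < 0, so root is in [3.250000, 3.500000]

midpoint = 3.250000


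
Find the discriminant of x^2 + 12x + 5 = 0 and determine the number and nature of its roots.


For ax^2 + bx + c = 0, discriminant D = b^2 - 4ac
Here a = 1, b = 12, c = 5
D = (12)^2 - 4(1)(5) = 144 - 20 = 124

D = 124 > 0 but not a perfect square
The equation has 2 distinct real irrational roots.

Discriminant = 124, 2 distinct real irrational roots


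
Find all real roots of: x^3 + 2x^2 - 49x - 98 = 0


Let p(x) = x^3 + 2x^2 - 49x - 98. By the rational root theorem (leading coefficient 1), any rational root is an integer divisor of 98: try ±1, ±2, ... in turn.
Test x = 1: value = -144 ≠ 0.
Test x = -1: value = -48 ≠ 0.
Test x = 2: value = -180 ≠ 0.
Test x = -2: value = 0 ✓, so (x + 2) is a factor.
Synthetic division by (x + 2): bring down 1; 1(-2) + 2 = 0; 0(-2) - 49 = -49; (-49)(-2) - 98 = 0 → quotient x^2 - 49, remainder 0.
Solve the quadratic x^2 - 49 = 0: discriminant = 0^2 - 4(1)(-49) = 0 + 196 = 196.
sqrt(196) = 14, so x = (0 ± 14)/2: x = 7 or x = -7.

x = -7, x = -2, x = 7


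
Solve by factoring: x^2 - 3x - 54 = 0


We need two numbers that multiply to -54 and add to -3.
Those numbers are 6 and -9 (since 6 * (-9) = -54 and 6 + (-9) = -3).
So x^2 - 3x - 54 = (x + 6)(x - 9) = 0
Setting each factor to zero: x = -6 or x = 9

x = -6, x = 9


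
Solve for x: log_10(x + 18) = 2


Convert to exponential form: x + 18 = 10^2 = 100
x = 100 - 18 = 82
Check: log_10(82 + 18) = log_10(100) = log_10(100) = 2 ✓

x = 82


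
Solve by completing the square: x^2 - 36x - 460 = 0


Start: x^2 - 36x - 460 = 0
Move constant: x^2 - 36x = 460
Half of -36 is -18, squared is 324
Add 324 to both sides: x^2 - 36x + 324 = 784
(x - 18)^2 = 784
x - 18 = ±28
x = 18 + 28 = 46 or x = 18 - 28 = -10

x = -10, x = 46


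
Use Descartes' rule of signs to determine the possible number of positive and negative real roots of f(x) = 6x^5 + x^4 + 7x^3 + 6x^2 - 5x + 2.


Descartes' rule of signs:

For positive roots, count sign changes in f(x) = 6x^5 + x^4 + 7x^3 + 6x^2 - 5x + 2:
Signs of coefficients: +, +, +, +, -, +
Number of sign changes: 2
Possible positive real roots: 2, 0

For negative roots, examine f(-x) = -6x^5 + x^4 - 7x^3 + 6x^2 + 5x + 2:
Signs of coefficients: -, +, -, +, +, +
Number of sign changes: 3
Possible negative real roots: 3, 1

Positive roots: 2 or 0; Negative roots: 3 or 1


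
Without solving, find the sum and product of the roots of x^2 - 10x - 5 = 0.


By Vieta's formulas for ax^2 + bx + c = 0:
  Sum of roots = -b/a
  Product of roots = c/a

Here a = 1, b = -10, c = -5
Sum = -(-10)/1 = 10
Product = -5/1 = -5

Sum = 10, Product = -5


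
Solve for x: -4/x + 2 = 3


Subtract 2 from both sides: -4/x = 1
Multiply both sides by x: -4 = 1 * x
Divide by 1: x = -4

x = -4


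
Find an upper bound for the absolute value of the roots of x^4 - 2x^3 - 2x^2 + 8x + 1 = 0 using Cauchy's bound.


Cauchy's bound: all roots r satisfy |r| <= 1 + max(|a_i/a_n|) for i = 0,...,n-1
where a_n is the leading coefficient.

Coefficients: [1, -2, -2, 8, 1]
Leading coefficient a_n = 1
Ratios |a_i/a_n|: 2, 2, 8, 1
Maximum ratio: 8
Cauchy's bound: |r| <= 1 + 8 = 9

Upper bound = 9


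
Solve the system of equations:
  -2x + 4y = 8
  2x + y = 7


Using Cramer's rule:
Determinant D = (-2)(1) - (2)(4) = -2 - 8 = -10
Dx = (8)(1) - (7)(4) = 8 - 28 = -20
Dy = (-2)(7) - (2)(8) = -14 - 16 = -30
x = Dx/D = -20/-10 = 2
y = Dy/D = -30/-10 = 3

x = 2, y = 3


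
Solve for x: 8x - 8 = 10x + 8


Starting with: 8x - 8 = 10x + 8
Move all x terms to left: (8 - 10)x = 8 + 8
Simplify: -2x = 16
Divide both sides by -2: x = -8

x = -8


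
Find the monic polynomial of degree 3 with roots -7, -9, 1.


A monic polynomial with roots -7, -9, 1 is:
p(x) = (x + 7)(x + 9)(x - 1)
After multiplying by (x + 7): x + 7
After multiplying by (x + 9): x^2 + 16x + 63
After multiplying by (x - 1): x^3 + 15x^2 + 47x - 63

x^3 + 15x^2 + 47x - 63


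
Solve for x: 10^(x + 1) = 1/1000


Express both sides with the same base.
1/1000 = 10^(-3)
Since the bases match, equate exponents: x + 1 = -3
So x = -3 - (1) = -4

x = -4


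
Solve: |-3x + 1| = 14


An absolute value equation |expr| = 14 gives two cases:
Case 1: -3x + 1 = 14
  -3x = 13, so x = -13/3
Case 2: -3x + 1 = -14
  -3x = -15, so x = 5

x = -13/3, x = 5


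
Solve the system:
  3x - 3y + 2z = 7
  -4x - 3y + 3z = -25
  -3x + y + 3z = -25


Using Cramer's rule. Expand each determinant along the first row.
D  = 3*[(-3)*3 - 3*1] - (-3)*[(-4)*3 - 3*(-3)] + 2*[(-4)*1 - (-3)*(-3)]
  = 3*(-12) - (-3)*(-3) + 2*(-13) = -71
Dx = 7*[(-3)*3 - 3*1] - (-3)*[(-25)*3 - 3*(-25)] + 2*[(-25)*1 - (-3)*(-25)]
  = 7*(-12) - (-3)*(0) + 2*(-100) = -284
Dy = 3*[(-25)*3 - 3*(-25)] - 7*[(-4)*3 - 3*(-3)] + 2*[(-4)*(-25) - (-25)*(-3)]
  = 3*(0) - 7*(-3) + 2*(25) = 71
Dz = 3*[(-3)*(-25) - (-25)*1] - (-3)*[(-4)*(-25) - (-25)*(-3)] + 7*[(-4)*1 - (-3)*(-3)]
  = 3*(100) - (-3)*(25) + 7*(-13) = 284
x = Dx/D = -284/-71 = 4, y = Dy/D = 71/-71 = -1, z = Dz/D = 284/-71 = -4
Check eq1: (3)(4) + (-3)(-1) + (2)(-4) = 7 = 7 ✓
Check eq2: (-4)(4) + (-3)(-1) + (3)(-4) = -25 = -25 ✓
Check eq3: (-3)(4) + (1)(-1) + (3)(-4) = -25 = -25 ✓

x = 4, y = -1, z = -4


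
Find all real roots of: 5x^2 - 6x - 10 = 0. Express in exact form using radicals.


Using the quadratic formula: x = (-b ± sqrt(b^2 - 4ac)) / (2a)
Here a = 5, b = -6, c = -10
Discriminant = b^2 - 4ac = (-6)^2 - 4(5)(-10) = 36 + 200 = 236
Since discriminant = 236 > 0, there are two real roots.
x = (6 ± 2*sqrt(59)) / 10
Simplifying: x = (3 ± sqrt(59)) / 5
Numerically: x ≈ 2.1362 or x ≈ -0.9362

x = (3 + sqrt(59)) / 5 or x = (3 - sqrt(59)) / 5


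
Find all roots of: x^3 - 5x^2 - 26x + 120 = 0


Let p(x) = x^3 - 5x^2 - 26x + 120. By the rational root theorem (leading coefficient 1), any rational root is an integer divisor of 120: try ±1, ±2, ... in turn.
Test x = 1: value = 90 ≠ 0.
Test x = -1: value = 140 ≠ 0.
Test x = 2: value = 56 ≠ 0.
Test x = -2: value = 144 ≠ 0.
Test x = 3: value = 24 ≠ 0.
Test x = -3: value = 126 ≠ 0.
Test x = 4: value = 0 ✓, so (x - 4) is a factor.
Synthetic division by (x - 4): bring down 1; 1(4) - 5 = -1; (-1)(4) - 26 = -30; (-30)(4) + 120 = 0 → quotient x^2 - x - 30, remainder 0.
Solve the quadratic x^2 - x - 30 = 0: discriminant = (-1)^2 - 4(1)(-30) = 1 + 120 = 121.
sqrt(121) = 11, so x = (1 ± 11)/2: x = 6 or x = -5.
Collecting all roots found:

x = -5, x = 4, x = 6


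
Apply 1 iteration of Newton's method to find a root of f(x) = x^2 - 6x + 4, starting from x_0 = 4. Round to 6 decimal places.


Newton's method: x_(n+1) = x_n - f(x_n)/f'(x_n)
f(x) = x^2 - 6x + 4
f'(x) = 2x - 6

Iteration 1:
  f(4.000000) = -4.000000
  f'(4.000000) = 2.000000
  x_1 = 4.000000 - (-4.000000)/(2.000000) = 6.000000

x_1 = 6.000000


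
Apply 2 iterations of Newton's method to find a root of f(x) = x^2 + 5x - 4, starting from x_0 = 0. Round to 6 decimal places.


Newton's method: x_(n+1) = x_n - f(x_n)/f'(x_n)
f(x) = x^2 + 5x - 4
f'(x) = 2x + 5

Iteration 1:
  f(0.000000) = -4.000000
  f'(0.000000) = 5.000000
  x_1 = 0.000000 - (-4.000000)/(5.000000) = 0.800000

Iteration 2:
  f(0.800000) = 0.640000
  f'(0.800000) = 6.600000
  x_2 = 0.800000 - (0.640000)/(6.600000) = 0.703030

x_2 = 0.703030


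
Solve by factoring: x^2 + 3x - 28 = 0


We need two numbers that multiply to -28 and add to 3.
Those numbers are -4 and 7 (since (-4) * 7 = -28 and (-4) + 7 = 3).
So x^2 + 3x - 28 = (x - 4)(x + 7) = 0
Setting each factor to zero: x = 4 or x = -7

x = -7, x = 4


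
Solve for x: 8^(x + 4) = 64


Express both sides with the same base.
64 = 8^2
Since the bases match, equate exponents: x + 4 = 2
So x = 2 - (4) = -2

x = -2


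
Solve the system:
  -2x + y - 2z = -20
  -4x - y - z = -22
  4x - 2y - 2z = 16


Using Cramer's rule. Expand each determinant along the first row.
D  = (-2)*[(-1)*(-2) - (-1)*(-2)] - 1*[(-4)*(-2) - (-1)*4] + (-2)*[(-4)*(-2) - (-1)*4]
  = (-2)*(0) - 1*(12) + (-2)*(12) = -36
Dx = (-20)*[(-1)*(-2) - (-1)*(-2)] - 1*[(-22)*(-2) - (-1)*16] + (-2)*[(-22)*(-2) - (-1)*16]
  = (-20)*(0) - 1*(60) + (-2)*(60) = -180
Dy = (-2)*[(-22)*(-2) - (-1)*16] - (-20)*[(-4)*(-2) - (-1)*4] + (-2)*[(-4)*16 - (-22)*4]
  = (-2)*(60) - (-20)*(12) + (-2)*(24) = 72
Dz = (-2)*[(-1)*16 - (-22)*(-2)] - 1*[(-4)*16 - (-22)*4] + (-20)*[(-4)*(-2) - (-1)*4]
  = (-2)*(-60) - 1*(24) + (-20)*(12) = -144
x = Dx/D = -180/-36 = 5, y = Dy/D = 72/-36 = -2, z = Dz/D = -144/-36 = 4
Check eq1: (-2)(5) + (1)(-2) + (-2)(4) = -20 = -20 ✓
Check eq2: (-4)(5) + (-1)(-2) + (-1)(4) = -22 = -22 ✓
Check eq3: (4)(5) + (-2)(-2) + (-2)(4) = 16 = 16 ✓

x = 5, y = -2, z = 4


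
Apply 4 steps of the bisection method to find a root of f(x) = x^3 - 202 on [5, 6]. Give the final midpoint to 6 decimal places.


f(x) = x^3 - 202
f(5) = -77 < 0
f(6) = 14 > 0

Step 1: midpoint = (5.000000 + 6.000000)/2 = 5.500000
  f(5.500000) = -35.625000
  f(mid) < 0, so root is in [5.500000, 6.000000]

Step 2: midpoint = (5.500000 + 6.000000)/2 = 5.750000
  f(5.750000) = -11.890625
  f(mid) < 0, so root is in [5.750000, 6.000000]

Step 3: midpoint = (5.750000 + 6.000000)/2 = 5.875000
  f(5.875000) = 0.779297
  f(mid) > 0, so root is in [5.750000, 5.875000]

Step 4: midpoint = (5.750000 + 5.875000)/2 = 5.812500
  f(5.812500) = -5.623779
  f(mid) < 0, so root is in [5.812500, 5.875000]

midpoint = 5.812500
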